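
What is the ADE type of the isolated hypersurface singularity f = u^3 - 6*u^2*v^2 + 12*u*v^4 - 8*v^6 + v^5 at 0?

E_{8}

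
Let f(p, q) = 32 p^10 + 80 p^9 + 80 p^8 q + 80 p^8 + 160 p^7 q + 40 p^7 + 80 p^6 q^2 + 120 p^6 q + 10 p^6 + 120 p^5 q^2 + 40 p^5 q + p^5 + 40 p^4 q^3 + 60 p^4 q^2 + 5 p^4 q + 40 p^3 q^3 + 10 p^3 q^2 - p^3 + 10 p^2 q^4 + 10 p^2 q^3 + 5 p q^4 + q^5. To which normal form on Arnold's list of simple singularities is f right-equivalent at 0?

E8

The Hessian of f at 0 is [[0, 0], [0, 0]] with rank 0, so corank 2. A Groebner basis of the Jacobian ideal J(f) in C{p,q} is {q^5, p*q^3 + q^4/4, p^2}; counting standard monomials gives mu = 8. Corank 2; j^3 = -p^3 is a perfect cube, so E-series; the 5-jet and mu = 8 give E_8.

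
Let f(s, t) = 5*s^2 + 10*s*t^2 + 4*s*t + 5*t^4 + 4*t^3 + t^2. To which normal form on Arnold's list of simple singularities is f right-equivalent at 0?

A_{1}

The Hessian of f at 0 has rank 2. Corank 0: nondegenerate Morse point, so A_1.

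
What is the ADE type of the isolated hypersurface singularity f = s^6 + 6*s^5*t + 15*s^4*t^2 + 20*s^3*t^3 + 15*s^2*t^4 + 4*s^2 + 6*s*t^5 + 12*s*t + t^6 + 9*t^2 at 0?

A_{5}

The Hessian of f at 0 has rank 1. Corank 1: A-series; mu = 5 gives A_5.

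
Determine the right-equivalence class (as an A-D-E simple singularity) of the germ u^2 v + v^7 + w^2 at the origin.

D_8

The Hessian of f at 0 has rank 1. Corank 2; j^3 = u^2*v has shape L^2 M (L != M), so D-series; mu = 8 gives D_8.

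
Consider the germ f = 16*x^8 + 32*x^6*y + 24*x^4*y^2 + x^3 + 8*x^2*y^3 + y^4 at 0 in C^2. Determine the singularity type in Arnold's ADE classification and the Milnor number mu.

The Hessian of f at 0 has rank 0. Corank 2; j^3 = x^3 is a perfect cube, so E-series; the 4-jet and mu = 6 give E_6.

Type E_{6}, Milnor number mu = 6.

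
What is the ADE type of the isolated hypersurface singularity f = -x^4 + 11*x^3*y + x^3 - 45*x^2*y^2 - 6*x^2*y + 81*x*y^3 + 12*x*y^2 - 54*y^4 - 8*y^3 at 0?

The Hessian of f at 0 is [[0, 0], [0, 0]] with rank 0, so corank 2. A Groebner basis of the Jacobian ideal J(f) in C{x,y} is {3*x^2 - 12*x*y + y^4 + y^3 + 12*y^2, x^3 - 30*x^2 + 120*x*y - 18*y^3 - 120*y^2, x^2*y - 9*x^2 + 36*x*y - 7*y^3 - 36*y^2, -2*x^2 + x*y^2 + 8*x*y - 8*y^3/3 - 8*y^2}; counting standard monomials gives mu = 7. Corank 2; j^3 = (x - 2*y)^3 is a perfect cube, so E-series; the 4-jet and mu = 7 give E_7.

E_7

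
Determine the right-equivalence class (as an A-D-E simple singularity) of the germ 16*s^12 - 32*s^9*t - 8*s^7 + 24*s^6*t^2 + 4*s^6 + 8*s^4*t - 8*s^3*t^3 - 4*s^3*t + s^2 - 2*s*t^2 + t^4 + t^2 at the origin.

The Hessian of f at 0 is [[2, 0], [0, 2]] with rank 2, so corank 0. A Groebner basis of the Jacobian ideal J(f) in C{s,t} is {s, t}; counting standard monomials gives mu = 1. Corank 0: nondegenerate Morse point, so A_1.

A_1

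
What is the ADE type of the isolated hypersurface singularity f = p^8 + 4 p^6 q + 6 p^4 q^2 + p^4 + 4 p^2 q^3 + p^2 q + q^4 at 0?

The Hessian of f at 0 has rank 0. Corank 2; j^3 = p^2*q has shape L^2 M (L != M), so D-series; mu = 5 gives D_5.

D5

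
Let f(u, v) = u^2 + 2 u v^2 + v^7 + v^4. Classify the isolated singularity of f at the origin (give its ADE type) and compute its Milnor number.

Type A_6, Milnor number mu = 6.

The Hessian of f at 0 has rank 1. Corank 1: A-series; mu = 6 gives A_6.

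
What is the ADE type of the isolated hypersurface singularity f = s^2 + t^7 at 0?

A6

The Hessian of f at 0 is [[2, 0], [0, 0]] with rank 1, so corank 1. A Groebner basis of the Jacobian ideal J(f) in C{s,t} is {t^6, s}; counting standard monomials gives mu = 6. Corank 1: A-series; mu = 6 gives A_6.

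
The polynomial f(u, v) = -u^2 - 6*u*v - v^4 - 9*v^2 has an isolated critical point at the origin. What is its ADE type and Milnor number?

The Hessian of f at 0 has rank 1. Corank 1: A-series; mu = 3 gives A_3.

Type A_3, Milnor number mu = 3.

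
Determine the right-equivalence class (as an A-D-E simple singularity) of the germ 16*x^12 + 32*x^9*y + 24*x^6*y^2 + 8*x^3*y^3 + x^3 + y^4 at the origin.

E_{6}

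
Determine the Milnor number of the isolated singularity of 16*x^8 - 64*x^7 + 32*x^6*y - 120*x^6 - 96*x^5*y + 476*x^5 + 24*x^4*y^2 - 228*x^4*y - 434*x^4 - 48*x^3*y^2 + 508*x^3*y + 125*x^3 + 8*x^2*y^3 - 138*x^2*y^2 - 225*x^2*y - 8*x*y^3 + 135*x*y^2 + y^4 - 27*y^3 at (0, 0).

The Hessian of f at 0 is [[0, 0], [0, 0]] with rank 0, so corank 2. A Groebner basis of the Jacobian ideal J(f) in C{x,y} is {x^3 + 25*x^2/4 - 15*x*y/2 + 9*y^2/4, x^2*y + 100*x^2/9 - 40*x*y/3 + 4*y^2, 2125*x^2/108 + x*y^2 - 425*x*y/18 + 85*y^2/12, 625*x^2/18 - 125*x*y/3 + y^3 + 25*y^2/2}; counting standard monomials gives mu = 6. Corank 2; j^3 = (5*x - 3*y)^3 is a perfect cube, so E-series; the 4-jet and mu = 6 give E_6.

6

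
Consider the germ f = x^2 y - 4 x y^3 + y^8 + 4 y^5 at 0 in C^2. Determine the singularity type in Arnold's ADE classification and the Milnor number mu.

The Hessian of f at 0 has rank 0. Corank 2; j^3 = x^2*y has shape L^2 M (L != M), so D-series; mu = 9 gives D_9.

Type D_{9}, Milnor number mu = 9.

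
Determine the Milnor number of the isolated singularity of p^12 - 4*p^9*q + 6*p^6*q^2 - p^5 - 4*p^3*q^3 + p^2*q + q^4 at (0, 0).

The Hessian of f at 0 is [[0, 0], [0, 0]] with rank 0, so corank 2. A Groebner basis of the Jacobian ideal J(f) in C{p,q} is {p^3, p^2/4 + q^3, p*q}; counting standard monomials gives mu = 5. Corank 2; j^3 = p^2*q has shape L^2 M (L != M), so D-series; mu = 5 gives D_5.

5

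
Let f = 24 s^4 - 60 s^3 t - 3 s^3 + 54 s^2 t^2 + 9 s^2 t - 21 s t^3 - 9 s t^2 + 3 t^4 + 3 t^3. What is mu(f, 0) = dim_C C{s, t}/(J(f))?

7

The Hessian of f at 0 has rank 0. Corank 2; j^3 = -3*(s - t)^3 is a perfect cube, so E-series; the 4-jet and mu = 7 give E_7.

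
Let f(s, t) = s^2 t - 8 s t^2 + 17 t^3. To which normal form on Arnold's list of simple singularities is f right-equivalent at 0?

The Hessian of f at 0 is [[0, 0], [0, 0]] with rank 0, so corank 2. A Groebner basis of the Jacobian ideal J(f) in C{s,t} is {t^3, s^2 - 13*t^2, s*t - 4*t^2}; counting standard monomials gives mu = 4. Corank 2; j^3 = t*(s^2 - 8*s*t + 17*t^2) splits into three distinct lines over C (the quadratic factor has nonzero discriminant), so D_4.

D4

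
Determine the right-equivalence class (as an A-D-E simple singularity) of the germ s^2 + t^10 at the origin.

A_9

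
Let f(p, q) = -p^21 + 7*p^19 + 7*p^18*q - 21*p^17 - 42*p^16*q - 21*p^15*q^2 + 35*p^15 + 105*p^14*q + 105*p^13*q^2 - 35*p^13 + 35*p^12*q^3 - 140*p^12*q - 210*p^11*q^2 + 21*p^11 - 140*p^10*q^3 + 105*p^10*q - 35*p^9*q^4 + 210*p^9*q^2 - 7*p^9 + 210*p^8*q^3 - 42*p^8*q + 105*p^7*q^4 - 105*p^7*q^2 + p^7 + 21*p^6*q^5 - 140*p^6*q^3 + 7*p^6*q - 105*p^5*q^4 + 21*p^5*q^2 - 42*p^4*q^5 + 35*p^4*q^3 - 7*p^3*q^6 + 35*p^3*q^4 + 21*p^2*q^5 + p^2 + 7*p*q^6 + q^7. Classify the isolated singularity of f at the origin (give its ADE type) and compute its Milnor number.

Type A_{6}, Milnor number mu = 6.

The Hessian of f at 0 has rank 1. Corank 1: A-series; mu = 6 gives A_6.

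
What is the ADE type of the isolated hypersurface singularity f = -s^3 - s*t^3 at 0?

E_{7}

The Hessian of f at 0 has rank 0. Corank 2; j^3 = -s^3 is a perfect cube, so E-series; the 4-jet and mu = 7 give E_7.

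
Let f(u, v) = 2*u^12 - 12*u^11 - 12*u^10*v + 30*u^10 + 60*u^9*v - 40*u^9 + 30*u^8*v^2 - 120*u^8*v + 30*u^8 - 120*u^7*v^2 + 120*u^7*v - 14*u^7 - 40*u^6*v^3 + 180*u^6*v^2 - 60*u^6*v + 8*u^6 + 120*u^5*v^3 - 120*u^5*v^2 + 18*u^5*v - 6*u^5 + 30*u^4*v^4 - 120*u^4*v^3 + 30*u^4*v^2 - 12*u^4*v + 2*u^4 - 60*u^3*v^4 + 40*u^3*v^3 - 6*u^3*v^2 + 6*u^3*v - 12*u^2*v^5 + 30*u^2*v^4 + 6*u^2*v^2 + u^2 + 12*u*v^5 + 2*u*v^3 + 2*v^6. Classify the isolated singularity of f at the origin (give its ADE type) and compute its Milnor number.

The Hessian of f at 0 has rank 1. Corank 1: A-series; mu = 5 gives A_5.

Type A5, Milnor number mu = 5.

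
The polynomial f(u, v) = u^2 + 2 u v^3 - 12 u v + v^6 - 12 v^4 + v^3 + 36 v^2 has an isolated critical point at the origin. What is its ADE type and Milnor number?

The Hessian of f at 0 has rank 1. Corank 1: A-series; mu = 2 gives A_2.

Type A_{2}, Milnor number mu = 2.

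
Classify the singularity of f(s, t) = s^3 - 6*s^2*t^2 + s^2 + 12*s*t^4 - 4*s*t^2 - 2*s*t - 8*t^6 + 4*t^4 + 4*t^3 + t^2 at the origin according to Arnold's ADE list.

A_2

The Hessian of f at 0 is [[2, -2], [-2, 2]] with rank 1, so corank 1. A Groebner basis of the Jacobian ideal J(f) in C{s,t} is {t^2, s - t}; counting standard monomials gives mu = 2. Corank 1: A-series; mu = 2 gives A_2.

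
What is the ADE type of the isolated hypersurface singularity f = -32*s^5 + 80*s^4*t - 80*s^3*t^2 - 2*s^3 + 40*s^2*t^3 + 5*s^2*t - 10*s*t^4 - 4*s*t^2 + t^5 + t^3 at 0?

D_6

The Hessian of f at 0 has rank 0. Corank 2; j^3 = -(s - t)^2*(2*s - t) has shape L^2 M (L != M), so D-series; mu = 6 gives D_6.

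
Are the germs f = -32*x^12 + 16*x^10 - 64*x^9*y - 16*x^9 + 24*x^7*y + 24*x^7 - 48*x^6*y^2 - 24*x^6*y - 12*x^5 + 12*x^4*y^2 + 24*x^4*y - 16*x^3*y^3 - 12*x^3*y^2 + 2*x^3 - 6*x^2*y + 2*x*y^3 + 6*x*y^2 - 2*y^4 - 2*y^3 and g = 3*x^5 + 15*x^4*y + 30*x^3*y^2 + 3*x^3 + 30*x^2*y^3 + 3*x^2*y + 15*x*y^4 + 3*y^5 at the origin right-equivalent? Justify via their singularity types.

No.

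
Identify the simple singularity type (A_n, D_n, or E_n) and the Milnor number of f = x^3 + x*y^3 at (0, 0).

Type E7, Milnor number mu = 7.

The Hessian of f at 0 is [[0, 0], [0, 0]] with rank 0, so corank 2. A Groebner basis of the Jacobian ideal J(f) in C{x,y} is {x^3, x*y^2, 3*x^2 + y^3}; counting standard monomials gives mu = 7. Corank 2; j^3 = x^3 is a perfect cube, so E-series; the 4-jet and mu = 7 give E_7.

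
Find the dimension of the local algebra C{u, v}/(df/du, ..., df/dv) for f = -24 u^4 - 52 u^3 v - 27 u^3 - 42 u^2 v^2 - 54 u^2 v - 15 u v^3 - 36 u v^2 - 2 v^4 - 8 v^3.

The Hessian of f at 0 has rank 0. Corank 2; j^3 = -(3*u + 2*v)^3 is a perfect cube, so E-series; the 4-jet and mu = 7 give E_7.

7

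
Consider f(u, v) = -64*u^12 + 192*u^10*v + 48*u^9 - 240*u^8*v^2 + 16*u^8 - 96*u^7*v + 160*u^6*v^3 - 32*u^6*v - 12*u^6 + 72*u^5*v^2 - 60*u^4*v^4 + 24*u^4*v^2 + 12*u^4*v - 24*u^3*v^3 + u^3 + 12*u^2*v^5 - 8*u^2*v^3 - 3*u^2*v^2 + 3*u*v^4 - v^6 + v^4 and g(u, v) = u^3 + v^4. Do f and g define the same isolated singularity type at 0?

Yes.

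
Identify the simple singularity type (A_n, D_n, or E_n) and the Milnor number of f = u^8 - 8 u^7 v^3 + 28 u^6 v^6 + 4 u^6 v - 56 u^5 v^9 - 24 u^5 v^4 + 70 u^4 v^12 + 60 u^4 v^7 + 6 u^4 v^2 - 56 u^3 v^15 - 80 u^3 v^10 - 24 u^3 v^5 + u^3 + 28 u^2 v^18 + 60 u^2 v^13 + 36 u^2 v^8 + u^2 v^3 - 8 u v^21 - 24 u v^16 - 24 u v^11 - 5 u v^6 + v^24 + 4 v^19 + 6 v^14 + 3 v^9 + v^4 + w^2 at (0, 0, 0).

The Hessian of f at 0 has rank 1. Corank 2; j^3 = u^3 is a perfect cube, so E-series; the 4-jet and mu = 6 give E_6.

Type E_6, Milnor number mu = 6.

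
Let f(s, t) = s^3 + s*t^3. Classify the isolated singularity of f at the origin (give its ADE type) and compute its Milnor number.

The Hessian of f at 0 is [[0, 0], [0, 0]] with rank 0, so corank 2. A Groebner basis of the Jacobian ideal J(f) in C{s,t} is {s^3, s*t^2, 3*s^2 + t^3}; counting standard monomials gives mu = 7. Corank 2; j^3 = s^3 is a perfect cube, so E-series; the 4-jet and mu = 7 give E_7.

Type E_7, Milnor number mu = 7.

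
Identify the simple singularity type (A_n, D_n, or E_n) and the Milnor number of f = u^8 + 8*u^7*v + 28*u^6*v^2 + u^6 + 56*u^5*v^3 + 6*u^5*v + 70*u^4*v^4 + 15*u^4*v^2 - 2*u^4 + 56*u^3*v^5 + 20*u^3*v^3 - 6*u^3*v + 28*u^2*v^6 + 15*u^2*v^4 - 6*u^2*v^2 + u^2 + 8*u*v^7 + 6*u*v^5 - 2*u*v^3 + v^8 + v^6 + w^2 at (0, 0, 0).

Type A_7, Milnor number mu = 7.

The Hessian of f at 0 has rank 2. Corank 1: A-series; mu = 7 gives A_7.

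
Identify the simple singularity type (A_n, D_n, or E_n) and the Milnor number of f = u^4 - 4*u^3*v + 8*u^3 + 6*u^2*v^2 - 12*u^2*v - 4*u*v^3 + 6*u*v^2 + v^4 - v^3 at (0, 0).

The Hessian of f at 0 has rank 0. Corank 2; j^3 = (2*u - v)^3 is a perfect cube, so E-series; the 4-jet and mu = 6 give E_6.

Type E_{6}, Milnor number mu = 6.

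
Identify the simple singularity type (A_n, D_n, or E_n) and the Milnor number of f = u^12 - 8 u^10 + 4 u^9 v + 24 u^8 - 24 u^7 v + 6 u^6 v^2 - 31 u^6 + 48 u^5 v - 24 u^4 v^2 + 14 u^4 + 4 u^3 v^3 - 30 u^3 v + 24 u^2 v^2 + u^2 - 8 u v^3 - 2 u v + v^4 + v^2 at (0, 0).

Type A3, Milnor number mu = 3.

The Hessian of f at 0 is [[2, -2], [-2, 2]] with rank 1, so corank 1. A Groebner basis of the Jacobian ideal J(f) in C{u,v} is {v^3, u - v}; counting standard monomials gives mu = 3. Corank 1: A-series; mu = 3 gives A_3.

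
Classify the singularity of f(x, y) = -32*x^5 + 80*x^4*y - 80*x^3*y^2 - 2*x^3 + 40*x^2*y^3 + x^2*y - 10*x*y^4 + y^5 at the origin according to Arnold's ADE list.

The Hessian of f at 0 has rank 0. Corank 2; j^3 = -x^2*(2*x - y) has shape L^2 M (L != M), so D-series; mu = 6 gives D_6.

D_{6}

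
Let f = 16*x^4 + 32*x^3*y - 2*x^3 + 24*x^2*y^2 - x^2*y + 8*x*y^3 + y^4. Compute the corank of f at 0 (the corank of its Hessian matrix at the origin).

2

Hessian at 0 has rank 0.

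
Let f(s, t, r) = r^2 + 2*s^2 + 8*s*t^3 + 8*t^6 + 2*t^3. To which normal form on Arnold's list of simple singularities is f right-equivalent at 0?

A2

The Hessian of f at 0 has rank 2. Corank 1: A-series; mu = 2 gives A_2.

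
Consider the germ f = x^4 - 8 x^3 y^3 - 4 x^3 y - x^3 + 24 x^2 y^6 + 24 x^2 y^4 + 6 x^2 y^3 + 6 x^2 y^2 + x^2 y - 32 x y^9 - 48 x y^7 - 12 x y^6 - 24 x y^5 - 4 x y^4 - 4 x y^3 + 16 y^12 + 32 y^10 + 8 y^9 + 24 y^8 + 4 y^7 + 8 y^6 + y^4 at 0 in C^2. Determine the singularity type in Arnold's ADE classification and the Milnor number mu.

The Hessian of f at 0 has rank 0. Corank 2; j^3 = -x^2*(x - y) has shape L^2 M (L != M), so D-series; mu = 5 gives D_5.

Type D_{5}, Milnor number mu = 5.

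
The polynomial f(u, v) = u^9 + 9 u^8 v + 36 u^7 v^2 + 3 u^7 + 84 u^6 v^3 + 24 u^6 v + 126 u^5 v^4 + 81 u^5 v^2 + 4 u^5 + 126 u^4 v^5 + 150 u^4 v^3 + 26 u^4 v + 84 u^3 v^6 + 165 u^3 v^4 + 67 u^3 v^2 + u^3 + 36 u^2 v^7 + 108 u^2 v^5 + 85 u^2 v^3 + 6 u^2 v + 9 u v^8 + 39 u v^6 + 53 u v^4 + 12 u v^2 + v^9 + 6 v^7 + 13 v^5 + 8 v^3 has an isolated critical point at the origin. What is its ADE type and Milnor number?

The Hessian of f at 0 is [[0, 0], [0, 0]] with rank 0, so corank 2. A Groebner basis of the Jacobian ideal J(f) in C{u,v} is {7*u^2/2 + u*v^3 + 14*u*v + 14*v^2, -2*u^2 - 8*u*v + v^4 - 8*v^2, u^3 - 12*u*v^2 - 16*v^3, u^2*v + 4*u*v^2 + 4*v^3}; counting standard monomials gives mu = 8. Corank 2; j^3 = (u + 2*v)^3 is a perfect cube, so E-series; the 5-jet and mu = 8 give E_8.

Type E_8, Milnor number mu = 8.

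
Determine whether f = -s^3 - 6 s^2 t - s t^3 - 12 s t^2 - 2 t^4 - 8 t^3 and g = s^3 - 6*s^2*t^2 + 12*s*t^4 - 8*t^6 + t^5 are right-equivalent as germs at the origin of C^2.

No.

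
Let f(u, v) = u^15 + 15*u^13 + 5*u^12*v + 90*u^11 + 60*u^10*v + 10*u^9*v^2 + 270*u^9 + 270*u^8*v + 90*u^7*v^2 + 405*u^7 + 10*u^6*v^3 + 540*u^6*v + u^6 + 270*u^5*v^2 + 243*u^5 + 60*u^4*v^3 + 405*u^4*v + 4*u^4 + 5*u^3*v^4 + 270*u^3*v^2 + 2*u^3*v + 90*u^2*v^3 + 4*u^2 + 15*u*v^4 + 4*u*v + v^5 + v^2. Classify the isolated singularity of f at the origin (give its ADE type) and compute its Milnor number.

The Hessian of f at 0 has rank 1. Corank 1: A-series; mu = 4 gives A_4.

Type A4, Milnor number mu = 4.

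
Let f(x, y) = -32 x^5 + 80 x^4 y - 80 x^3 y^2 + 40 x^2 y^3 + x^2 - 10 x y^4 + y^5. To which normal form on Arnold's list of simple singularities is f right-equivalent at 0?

The Hessian of f at 0 is [[2, 0], [0, 0]] with rank 1, so corank 1. A Groebner basis of the Jacobian ideal J(f) in C{x,y} is {y^4, x}; counting standard monomials gives mu = 4. Corank 1: A-series; mu = 4 gives A_4.

A_4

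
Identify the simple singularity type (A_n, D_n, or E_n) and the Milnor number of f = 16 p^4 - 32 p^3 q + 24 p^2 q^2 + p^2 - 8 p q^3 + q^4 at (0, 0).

Type A3, Milnor number mu = 3.

The Hessian of f at 0 has rank 1. Corank 1: A-series; mu = 3 gives A_3.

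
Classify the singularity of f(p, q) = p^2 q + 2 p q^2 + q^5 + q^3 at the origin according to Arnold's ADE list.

D_6

The Hessian of f at 0 has rank 0. Corank 2; j^3 = q*(p + q)^2 has shape L^2 M (L != M), so D-series; mu = 6 gives D_6.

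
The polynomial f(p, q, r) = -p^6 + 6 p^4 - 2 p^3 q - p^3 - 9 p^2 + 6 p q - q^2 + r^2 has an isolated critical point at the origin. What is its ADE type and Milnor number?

The Hessian of f at 0 is [[-18, 6, 0], [6, -2, 0], [0, 0, 2]] with rank 2, so corank 1. A Groebner basis of the Jacobian ideal J(f) in C{p,q,r} is {q^2, p - q/3, r}; counting standard monomials gives mu = 2. Corank 1: A-series; mu = 2 gives A_2.

Type A_{2}, Milnor number mu = 2.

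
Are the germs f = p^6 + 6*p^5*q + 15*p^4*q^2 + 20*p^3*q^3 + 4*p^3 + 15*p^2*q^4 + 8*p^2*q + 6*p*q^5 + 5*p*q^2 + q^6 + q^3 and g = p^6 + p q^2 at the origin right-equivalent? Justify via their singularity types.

Yes.

The Hessian of f at 0 has rank 0. Corank 2; j^3 = (p + q)*(2*p + q)^2 has shape L^2 M (L != M), so D-series; mu = 7 gives D_7. The Hessian of g at 0 has rank 0. Corank 2; j^3 = p*q^2 has shape L^2 M (L != M), so D-series; mu = 7 gives D_7. Both have type D_7, hence right-equivalent.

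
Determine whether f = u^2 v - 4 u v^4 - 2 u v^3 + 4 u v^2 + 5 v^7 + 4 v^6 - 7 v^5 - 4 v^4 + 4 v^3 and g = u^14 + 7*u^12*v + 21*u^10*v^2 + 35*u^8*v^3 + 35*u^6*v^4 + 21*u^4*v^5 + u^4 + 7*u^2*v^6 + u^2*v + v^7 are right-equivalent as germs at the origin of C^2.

Yes.

The Hessian of f at 0 has rank 0. Corank 2; j^3 = v*(u + 2*v)^2 has shape L^2 M (L != M), so D-series; mu = 8 gives D_8. The Hessian of g at 0 has rank 0. Corank 2; j^3 = u^2*v has shape L^2 M (L != M), so D-series; mu = 8 gives D_8. Both have type D_8, hence right-equivalent.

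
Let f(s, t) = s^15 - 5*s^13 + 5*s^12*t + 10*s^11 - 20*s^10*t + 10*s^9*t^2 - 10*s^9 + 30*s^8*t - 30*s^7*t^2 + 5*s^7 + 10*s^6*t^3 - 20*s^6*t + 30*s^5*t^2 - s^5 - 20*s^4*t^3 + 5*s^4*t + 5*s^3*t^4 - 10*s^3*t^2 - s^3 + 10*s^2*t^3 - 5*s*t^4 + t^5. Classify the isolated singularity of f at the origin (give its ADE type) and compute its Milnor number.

The Hessian of f at 0 is [[0, 0], [0, 0]] with rank 0, so corank 2. A Groebner basis of the Jacobian ideal J(f) in C{s,t} is {t^5, s*t^3 - t^4/4, s^2}; counting standard monomials gives mu = 8. Corank 2; j^3 = -s^3 is a perfect cube, so E-series; the 5-jet and mu = 8 give E_8.

Type E_8, Milnor number mu = 8.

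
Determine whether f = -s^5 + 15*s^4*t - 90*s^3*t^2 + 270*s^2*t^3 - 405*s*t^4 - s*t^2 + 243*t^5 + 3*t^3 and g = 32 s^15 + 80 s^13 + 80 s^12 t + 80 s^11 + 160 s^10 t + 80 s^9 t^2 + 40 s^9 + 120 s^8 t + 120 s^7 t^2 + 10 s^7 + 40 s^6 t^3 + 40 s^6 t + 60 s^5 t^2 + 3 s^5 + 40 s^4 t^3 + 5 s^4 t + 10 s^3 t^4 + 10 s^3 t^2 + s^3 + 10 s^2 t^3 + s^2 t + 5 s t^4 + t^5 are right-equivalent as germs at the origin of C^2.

Yes.

The Hessian of f at 0 is [[0, 0], [0, 0]] with rank 0, so corank 2. A Groebner basis of the Jacobian ideal J(f) in C{s,t} is {s^4 + t^2/5, t^3, s*t - 3*t^2}; counting standard monomials gives mu = 6. Corank 2; j^3 = -t^2*(s - 3*t) has shape L^2 M (L != M), so D-series; mu = 6 gives D_6. The Hessian of g at 0 is [[0, 0], [0, 0]] with rank 0, so corank 2. A Groebner basis of the Jacobian ideal J(g) in C{s,t} is {-s*t/5 + t^4, s*t^2, s^2 + s*t}; counting standard monomials gives mu = 6. Corank 2; j^3 = s^2*(s + t) has shape L^2 M (L != M), so D-series; mu = 6 gives D_6. Both have type D_6, hence right-equivalent.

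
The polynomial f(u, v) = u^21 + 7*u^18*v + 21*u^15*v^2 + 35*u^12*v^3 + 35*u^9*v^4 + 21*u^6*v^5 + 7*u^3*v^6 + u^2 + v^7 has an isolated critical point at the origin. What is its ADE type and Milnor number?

Type A_{6}, Milnor number mu = 6.

The Hessian of f at 0 has rank 1. Corank 1: A-series; mu = 6 gives A_6.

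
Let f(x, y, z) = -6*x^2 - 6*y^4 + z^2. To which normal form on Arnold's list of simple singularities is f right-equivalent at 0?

A_3

The Hessian of f at 0 has rank 2. Corank 1: A-series; mu = 3 gives A_3.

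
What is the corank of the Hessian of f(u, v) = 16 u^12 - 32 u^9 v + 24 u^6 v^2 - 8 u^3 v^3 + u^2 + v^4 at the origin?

1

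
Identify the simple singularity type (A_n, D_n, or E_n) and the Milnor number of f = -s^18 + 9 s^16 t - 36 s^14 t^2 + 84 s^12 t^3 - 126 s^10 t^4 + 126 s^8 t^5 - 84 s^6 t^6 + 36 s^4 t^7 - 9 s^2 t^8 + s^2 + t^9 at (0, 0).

Type A8, Milnor number mu = 8.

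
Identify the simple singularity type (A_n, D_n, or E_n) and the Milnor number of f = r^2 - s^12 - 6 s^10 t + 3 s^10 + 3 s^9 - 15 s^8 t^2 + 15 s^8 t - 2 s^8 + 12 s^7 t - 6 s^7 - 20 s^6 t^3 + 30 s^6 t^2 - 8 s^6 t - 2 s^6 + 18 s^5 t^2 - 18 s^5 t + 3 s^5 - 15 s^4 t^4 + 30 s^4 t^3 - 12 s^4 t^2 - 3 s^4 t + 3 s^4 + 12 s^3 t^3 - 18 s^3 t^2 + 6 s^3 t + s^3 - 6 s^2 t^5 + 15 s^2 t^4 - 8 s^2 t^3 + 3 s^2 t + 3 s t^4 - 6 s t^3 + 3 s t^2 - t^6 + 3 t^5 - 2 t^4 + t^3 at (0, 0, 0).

The Hessian of f at 0 has rank 1. Corank 2; j^3 = (s + t)^3 is a perfect cube, so E-series; the 4-jet and mu = 6 give E_6.

Type E_{6}, Milnor number mu = 6.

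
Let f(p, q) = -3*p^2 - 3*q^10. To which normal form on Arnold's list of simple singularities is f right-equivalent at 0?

The Hessian of f at 0 is [[-6, 0], [0, 0]] with rank 1, so corank 1. A Groebner basis of the Jacobian ideal J(f) in C{p,q} is {q^9, p}; counting standard monomials gives mu = 9. Corank 1: A-series; mu = 9 gives A_9.

A_9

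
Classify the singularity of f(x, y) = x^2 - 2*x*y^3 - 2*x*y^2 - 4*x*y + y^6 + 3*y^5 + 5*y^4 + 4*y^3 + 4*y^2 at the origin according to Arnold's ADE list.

The Hessian of f at 0 has rank 1. Corank 1: A-series; mu = 4 gives A_4.

A_{4}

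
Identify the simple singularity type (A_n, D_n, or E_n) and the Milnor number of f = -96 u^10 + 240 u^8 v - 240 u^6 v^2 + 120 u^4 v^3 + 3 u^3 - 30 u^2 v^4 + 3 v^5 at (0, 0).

The Hessian of f at 0 has rank 0. Corank 2; j^3 = 3*u^3 is a perfect cube, so E-series; the 5-jet and mu = 8 give E_8.

Type E_{8}, Milnor number mu = 8.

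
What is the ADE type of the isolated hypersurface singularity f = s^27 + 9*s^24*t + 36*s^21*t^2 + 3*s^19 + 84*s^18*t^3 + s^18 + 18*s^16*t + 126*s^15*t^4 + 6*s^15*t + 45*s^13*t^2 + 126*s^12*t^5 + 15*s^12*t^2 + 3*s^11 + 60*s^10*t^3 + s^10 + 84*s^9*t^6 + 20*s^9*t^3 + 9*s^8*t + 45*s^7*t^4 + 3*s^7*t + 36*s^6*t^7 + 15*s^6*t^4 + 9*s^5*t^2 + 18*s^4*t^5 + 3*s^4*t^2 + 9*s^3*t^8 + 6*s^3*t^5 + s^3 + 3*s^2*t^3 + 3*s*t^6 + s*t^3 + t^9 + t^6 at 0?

The Hessian of f at 0 has rank 0. Corank 2; j^3 = s^3 is a perfect cube, so E-series; the 4-jet and mu = 7 give E_7.

E_{7}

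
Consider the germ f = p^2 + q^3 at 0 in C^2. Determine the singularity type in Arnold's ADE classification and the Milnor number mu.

Type A_{2}, Milnor number mu = 2.

The Hessian of f at 0 is [[2, 0], [0, 0]] with rank 1, so corank 1. A Groebner basis of the Jacobian ideal J(f) in C{p,q} is {q^2, p}; counting standard monomials gives mu = 2. Corank 1: A-series; mu = 2 gives A_2.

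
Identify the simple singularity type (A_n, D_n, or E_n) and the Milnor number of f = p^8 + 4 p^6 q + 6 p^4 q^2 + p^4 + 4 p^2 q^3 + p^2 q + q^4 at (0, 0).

Type D_5, Milnor number mu = 5.

The Hessian of f at 0 has rank 0. Corank 2; j^3 = p^2*q has shape L^2 M (L != M), so D-series; mu = 5 gives D_5.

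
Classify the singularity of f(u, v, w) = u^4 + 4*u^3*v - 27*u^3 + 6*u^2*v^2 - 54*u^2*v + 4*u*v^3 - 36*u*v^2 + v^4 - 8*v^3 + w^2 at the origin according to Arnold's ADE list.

The Hessian of f at 0 has rank 1. Corank 2; j^3 = -(3*u + 2*v)^3 is a perfect cube, so E-series; the 4-jet and mu = 6 give E_6.

E_{6}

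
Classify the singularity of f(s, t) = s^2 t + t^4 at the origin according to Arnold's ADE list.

D5

The Hessian of f at 0 is [[0, 0], [0, 0]] with rank 0, so corank 2. A Groebner basis of the Jacobian ideal J(f) in C{s,t} is {s^3, s^2/4 + t^3, s*t}; counting standard monomials gives mu = 5. Corank 2; j^3 = s^2*t has shape L^2 M (L != M), so D-series; mu = 5 gives D_5.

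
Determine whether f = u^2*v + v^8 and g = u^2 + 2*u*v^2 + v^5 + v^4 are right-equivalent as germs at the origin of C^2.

No.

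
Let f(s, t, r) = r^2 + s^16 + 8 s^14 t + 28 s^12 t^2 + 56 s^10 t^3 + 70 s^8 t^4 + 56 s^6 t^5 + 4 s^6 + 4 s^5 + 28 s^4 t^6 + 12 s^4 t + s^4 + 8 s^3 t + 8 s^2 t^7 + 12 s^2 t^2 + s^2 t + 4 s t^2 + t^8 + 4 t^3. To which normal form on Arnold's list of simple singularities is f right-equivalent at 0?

D_9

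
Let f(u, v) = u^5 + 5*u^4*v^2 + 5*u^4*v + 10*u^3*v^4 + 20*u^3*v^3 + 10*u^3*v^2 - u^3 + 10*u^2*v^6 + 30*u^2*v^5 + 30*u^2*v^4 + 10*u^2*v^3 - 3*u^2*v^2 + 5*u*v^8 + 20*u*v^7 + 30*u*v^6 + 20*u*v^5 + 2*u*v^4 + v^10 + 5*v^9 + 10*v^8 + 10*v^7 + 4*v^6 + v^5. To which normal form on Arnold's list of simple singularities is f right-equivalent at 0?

The Hessian of f at 0 is [[0, 0], [0, 0]] with rank 0, so corank 2. A Groebner basis of the Jacobian ideal J(f) in C{u,v} is {-u^2/4 + u*v^3 - u*v^2/2, u^2 + 2*u*v^2 + v^4, u^3, u^2*v + u^2/2 + u*v^2}; counting standard monomials gives mu = 8. Corank 2; j^3 = -u^3 is a perfect cube, so E-series; the 5-jet and mu = 8 give E_8.

E_{8}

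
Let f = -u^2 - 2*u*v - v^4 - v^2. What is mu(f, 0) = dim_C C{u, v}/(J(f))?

The Hessian of f at 0 has rank 1. Corank 1: A-series; mu = 3 gives A_3.

3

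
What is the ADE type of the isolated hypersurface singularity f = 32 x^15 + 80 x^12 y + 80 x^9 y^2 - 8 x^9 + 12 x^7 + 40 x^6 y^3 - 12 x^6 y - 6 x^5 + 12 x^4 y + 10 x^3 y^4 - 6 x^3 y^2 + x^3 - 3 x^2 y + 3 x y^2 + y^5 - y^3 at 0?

E8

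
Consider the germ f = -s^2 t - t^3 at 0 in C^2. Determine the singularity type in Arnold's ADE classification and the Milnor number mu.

Type D4, Milnor number mu = 4.

The Hessian of f at 0 is [[0, 0], [0, 0]] with rank 0, so corank 2. A Groebner basis of the Jacobian ideal J(f) in C{s,t} is {t^3, s^2 + 3*t^2, s*t}; counting standard monomials gives mu = 4. Corank 2; j^3 = -t*(s^2 + t^2) splits into three distinct lines over C (the quadratic factor has nonzero discriminant), so D_4.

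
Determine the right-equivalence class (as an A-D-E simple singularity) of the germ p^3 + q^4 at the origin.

The Hessian of f at 0 has rank 0. Corank 2; j^3 = p^3 is a perfect cube, so E-series; the 4-jet and mu = 6 give E_6.

E6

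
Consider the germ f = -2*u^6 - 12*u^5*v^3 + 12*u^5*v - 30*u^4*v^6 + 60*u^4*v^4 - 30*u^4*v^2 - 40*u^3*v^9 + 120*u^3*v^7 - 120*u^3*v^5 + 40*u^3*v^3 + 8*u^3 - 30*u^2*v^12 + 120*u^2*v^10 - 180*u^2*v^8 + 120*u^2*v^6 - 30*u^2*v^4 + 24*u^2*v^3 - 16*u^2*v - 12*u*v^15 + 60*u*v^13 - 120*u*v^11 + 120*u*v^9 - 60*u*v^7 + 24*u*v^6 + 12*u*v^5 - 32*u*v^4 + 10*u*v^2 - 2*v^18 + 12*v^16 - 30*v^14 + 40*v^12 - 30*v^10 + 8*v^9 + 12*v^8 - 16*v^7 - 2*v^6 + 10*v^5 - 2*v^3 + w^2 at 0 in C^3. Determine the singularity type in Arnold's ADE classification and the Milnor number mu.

Type D7, Milnor number mu = 7.

The Hessian of f at 0 is [[0, 0, 0], [0, 0, 0], [0, 0, 2]] with rank 1, so corank 2. A Groebner basis of the Jacobian ideal J(f) in C{u,v,w} is {-2*u^2 + 3*u*v + v^4 - v^2, u^3 - 16*u^2 + 16*u*v - v^3/8 - 4*v^2, u^2*v - 64*u^2/3 + 64*u*v/3 - v^3/4 - 16*v^2/3, -64*u^2/3 + u*v^2 + 64*u*v/3 - v^3/2 - 16*v^2/3, w}; counting standard monomials gives mu = 7. Corank 2; j^3 = 2*(u - v)*(2*u - v)^2 has shape L^2 M (L != M), so D-series; mu = 7 gives D_7.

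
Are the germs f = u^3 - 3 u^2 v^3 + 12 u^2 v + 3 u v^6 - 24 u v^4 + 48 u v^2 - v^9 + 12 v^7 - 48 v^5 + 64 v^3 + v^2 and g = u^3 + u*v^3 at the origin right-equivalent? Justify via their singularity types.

The Hessian of f at 0 has rank 1. Corank 1: A-series; mu = 2 gives A_2. The Hessian of g at 0 has rank 0. Corank 2; j^3 = u^3 is a perfect cube, so E-series; the 4-jet and mu = 7 give E_7. f is A_2 but g is E_7, hence not right-equivalent.

No.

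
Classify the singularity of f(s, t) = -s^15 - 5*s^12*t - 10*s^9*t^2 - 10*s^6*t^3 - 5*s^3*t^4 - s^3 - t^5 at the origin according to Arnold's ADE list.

E8

The Hessian of f at 0 has rank 0. Corank 2; j^3 = -s^3 is a perfect cube, so E-series; the 5-jet and mu = 8 give E_8.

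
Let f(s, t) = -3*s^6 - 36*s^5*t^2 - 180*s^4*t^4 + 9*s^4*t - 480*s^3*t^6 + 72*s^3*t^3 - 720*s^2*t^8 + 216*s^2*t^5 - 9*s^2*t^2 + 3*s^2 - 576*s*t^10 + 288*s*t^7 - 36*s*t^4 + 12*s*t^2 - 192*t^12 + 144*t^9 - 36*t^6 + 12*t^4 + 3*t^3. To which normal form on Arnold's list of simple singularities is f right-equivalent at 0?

A_{2}

The Hessian of f at 0 has rank 1. Corank 1: A-series; mu = 2 gives A_2.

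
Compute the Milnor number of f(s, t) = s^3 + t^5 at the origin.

8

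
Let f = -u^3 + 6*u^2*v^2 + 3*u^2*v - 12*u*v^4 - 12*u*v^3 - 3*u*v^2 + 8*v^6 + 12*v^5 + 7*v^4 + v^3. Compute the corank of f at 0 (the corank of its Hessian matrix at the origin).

2

Hessian at 0 has rank 0.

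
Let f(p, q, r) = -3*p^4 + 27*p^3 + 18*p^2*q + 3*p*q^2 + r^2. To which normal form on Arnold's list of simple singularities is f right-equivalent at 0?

D_{5}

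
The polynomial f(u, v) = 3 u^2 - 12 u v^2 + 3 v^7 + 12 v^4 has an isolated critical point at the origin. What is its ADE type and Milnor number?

Type A6, Milnor number mu = 6.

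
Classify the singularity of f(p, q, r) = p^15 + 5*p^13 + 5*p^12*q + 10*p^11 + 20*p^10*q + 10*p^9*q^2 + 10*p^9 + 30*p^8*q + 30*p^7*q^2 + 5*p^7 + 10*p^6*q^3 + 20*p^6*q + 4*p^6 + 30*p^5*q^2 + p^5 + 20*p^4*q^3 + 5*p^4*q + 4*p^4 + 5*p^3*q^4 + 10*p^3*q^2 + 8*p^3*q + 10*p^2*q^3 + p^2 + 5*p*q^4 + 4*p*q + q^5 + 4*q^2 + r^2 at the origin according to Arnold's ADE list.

A_{4}

The Hessian of f at 0 has rank 2. Corank 1: A-series; mu = 4 gives A_4.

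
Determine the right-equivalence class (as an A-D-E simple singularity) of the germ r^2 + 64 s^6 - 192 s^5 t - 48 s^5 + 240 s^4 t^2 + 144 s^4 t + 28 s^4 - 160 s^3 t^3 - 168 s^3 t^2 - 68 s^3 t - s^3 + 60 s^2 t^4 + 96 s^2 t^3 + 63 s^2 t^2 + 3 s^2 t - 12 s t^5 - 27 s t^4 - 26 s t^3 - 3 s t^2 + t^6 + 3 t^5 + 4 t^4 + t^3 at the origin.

E_6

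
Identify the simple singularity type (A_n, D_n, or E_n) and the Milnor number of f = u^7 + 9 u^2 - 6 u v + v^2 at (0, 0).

The Hessian of f at 0 has rank 1. Corank 1: A-series; mu = 6 gives A_6.

Type A6, Milnor number mu = 6.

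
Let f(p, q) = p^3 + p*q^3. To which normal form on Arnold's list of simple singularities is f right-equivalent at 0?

E7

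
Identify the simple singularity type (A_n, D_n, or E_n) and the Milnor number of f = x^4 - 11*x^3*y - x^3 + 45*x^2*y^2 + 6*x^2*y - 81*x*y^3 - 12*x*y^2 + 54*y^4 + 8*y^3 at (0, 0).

Type E_{7}, Milnor number mu = 7.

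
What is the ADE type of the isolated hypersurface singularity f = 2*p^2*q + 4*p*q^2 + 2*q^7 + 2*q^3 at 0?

The Hessian of f at 0 has rank 0. Corank 2; j^3 = 2*q*(p + q)^2 has shape L^2 M (L != M), so D-series; mu = 8 gives D_8.

D_8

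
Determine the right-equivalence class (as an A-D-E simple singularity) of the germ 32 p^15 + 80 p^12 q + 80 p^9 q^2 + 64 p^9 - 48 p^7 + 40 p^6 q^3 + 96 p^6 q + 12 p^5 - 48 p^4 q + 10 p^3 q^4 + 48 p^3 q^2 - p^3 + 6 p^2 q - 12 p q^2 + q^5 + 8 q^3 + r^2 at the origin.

The Hessian of f at 0 has rank 1. Corank 2; j^3 = -(p - 2*q)^3 is a perfect cube, so E-series; the 5-jet and mu = 8 give E_8.

E_8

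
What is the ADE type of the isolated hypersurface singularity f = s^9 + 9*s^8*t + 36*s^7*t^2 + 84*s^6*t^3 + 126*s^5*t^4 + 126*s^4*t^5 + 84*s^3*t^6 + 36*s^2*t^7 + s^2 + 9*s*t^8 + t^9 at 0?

The Hessian of f at 0 is [[2, 0], [0, 0]] with rank 1, so corank 1. A Groebner basis of the Jacobian ideal J(f) in C{s,t} is {t^8, s}; counting standard monomials gives mu = 8. Corank 1: A-series; mu = 8 gives A_8.

A8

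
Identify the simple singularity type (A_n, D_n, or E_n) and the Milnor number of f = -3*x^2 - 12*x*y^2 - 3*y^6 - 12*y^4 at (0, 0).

The Hessian of f at 0 has rank 1. Corank 1: A-series; mu = 5 gives A_5.

Type A_5, Milnor number mu = 5.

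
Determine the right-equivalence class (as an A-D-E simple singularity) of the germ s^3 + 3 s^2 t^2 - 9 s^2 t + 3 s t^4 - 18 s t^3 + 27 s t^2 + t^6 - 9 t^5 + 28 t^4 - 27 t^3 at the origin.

E_6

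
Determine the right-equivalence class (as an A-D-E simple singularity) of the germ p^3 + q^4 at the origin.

E_6

The Hessian of f at 0 has rank 0. Corank 2; j^3 = p^3 is a perfect cube, so E-series; the 4-jet and mu = 6 give E_6.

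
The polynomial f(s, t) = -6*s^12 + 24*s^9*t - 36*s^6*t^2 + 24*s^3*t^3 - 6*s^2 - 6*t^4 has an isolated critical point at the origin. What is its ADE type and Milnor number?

The Hessian of f at 0 has rank 1. Corank 1: A-series; mu = 3 gives A_3.

Type A_3, Milnor number mu = 3.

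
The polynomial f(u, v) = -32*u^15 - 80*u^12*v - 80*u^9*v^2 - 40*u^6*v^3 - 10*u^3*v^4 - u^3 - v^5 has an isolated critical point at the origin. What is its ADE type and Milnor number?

Type E_8, Milnor number mu = 8.

The Hessian of f at 0 has rank 0. Corank 2; j^3 = -u^3 is a perfect cube, so E-series; the 5-jet and mu = 8 give E_8.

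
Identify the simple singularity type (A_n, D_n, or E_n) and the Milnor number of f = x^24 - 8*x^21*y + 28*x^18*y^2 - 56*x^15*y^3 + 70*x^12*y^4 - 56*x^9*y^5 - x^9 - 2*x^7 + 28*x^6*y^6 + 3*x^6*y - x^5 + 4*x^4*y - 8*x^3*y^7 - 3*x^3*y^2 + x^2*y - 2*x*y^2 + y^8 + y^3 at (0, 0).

Type D9, Milnor number mu = 9.

The Hessian of f at 0 is [[0, 0], [0, 0]] with rank 0, so corank 2. A Groebner basis of the Jacobian ideal J(f) in C{x,y} is {x^2*y^2 - 8*x^2*y - x^2 + 16*x*y^2 + 3*x*y - 8*y^3 - 2*y^2, -16*x^2*y - 2*x^2 + x*y^3 + 32*x*y^2 + 5*x*y - 16*y^3 - 3*y^2, -24*x^2*y - 3*x^2 + 48*x*y^2 + 7*x*y + y^4 - 24*y^3 - 4*y^2, x^3 - 3*x^2*y + 3*x*y^2 - y^3}; counting standard monomials gives mu = 9. Corank 2; j^3 = y*(x - y)^2 has shape L^2 M (L != M), so D-series; mu = 9 gives D_9.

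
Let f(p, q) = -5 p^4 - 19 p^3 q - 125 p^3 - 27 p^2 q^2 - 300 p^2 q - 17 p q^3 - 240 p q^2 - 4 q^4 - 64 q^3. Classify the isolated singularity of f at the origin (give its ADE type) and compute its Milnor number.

The Hessian of f at 0 is [[0, 0], [0, 0]] with rank 0, so corank 2. A Groebner basis of the Jacobian ideal J(f) in C{p,q} is {1171875*p^2 + 1875000*p*q + q^4 + 125*q^3 + 750000*q^2, p^3 + 2700*p^2 + 4320*p*q + 4*q^3/5 + 1728*q^2, p^2*q - 2125*p^2 - 3400*p*q - 13*q^3/15 - 1360*q^2, 1250*p^2 + p*q^2 + 2000*p*q + 14*q^3/15 + 800*q^2}; counting standard monomials gives mu = 7. Corank 2; j^3 = -(5*p + 4*q)^3 is a perfect cube, so E-series; the 4-jet and mu = 7 give E_7.

Type E_{7}, Milnor number mu = 7.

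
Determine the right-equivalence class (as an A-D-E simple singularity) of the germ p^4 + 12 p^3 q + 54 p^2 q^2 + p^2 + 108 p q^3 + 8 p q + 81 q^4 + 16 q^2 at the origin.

The Hessian of f at 0 has rank 1. Corank 1: A-series; mu = 3 gives A_3.

A3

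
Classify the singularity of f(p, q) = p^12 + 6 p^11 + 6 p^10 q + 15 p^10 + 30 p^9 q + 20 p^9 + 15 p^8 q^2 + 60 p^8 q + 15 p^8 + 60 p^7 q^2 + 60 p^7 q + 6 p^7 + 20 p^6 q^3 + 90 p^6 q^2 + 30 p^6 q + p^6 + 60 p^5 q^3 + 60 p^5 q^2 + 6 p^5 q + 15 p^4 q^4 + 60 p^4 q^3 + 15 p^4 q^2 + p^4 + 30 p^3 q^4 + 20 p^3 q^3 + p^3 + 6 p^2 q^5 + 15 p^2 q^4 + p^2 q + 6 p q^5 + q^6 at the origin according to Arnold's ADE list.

D_7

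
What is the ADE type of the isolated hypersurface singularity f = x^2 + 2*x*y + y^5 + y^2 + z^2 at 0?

The Hessian of f at 0 is [[2, 2, 0], [2, 2, 0], [0, 0, 2]] with rank 2, so corank 1. A Groebner basis of the Jacobian ideal J(f) in C{x,y,z} is {y^4, x + y, z}; counting standard monomials gives mu = 4. Corank 1: A-series; mu = 4 gives A_4.

A_4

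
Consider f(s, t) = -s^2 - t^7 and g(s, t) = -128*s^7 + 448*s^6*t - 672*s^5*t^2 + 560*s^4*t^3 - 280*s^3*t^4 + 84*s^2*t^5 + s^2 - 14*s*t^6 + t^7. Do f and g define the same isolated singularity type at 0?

The Hessian of f at 0 is [[-2, 0], [0, 0]] with rank 1, so corank 1. A Groebner basis of the Jacobian ideal J(f) in C{s,t} is {t^6, s}; counting standard monomials gives mu = 6. Corank 1: A-series; mu = 6 gives A_6. The Hessian of g at 0 is [[2, 0], [0, 0]] with rank 1, so corank 1. A Groebner basis of the Jacobian ideal J(g) in C{s,t} is {t^6, s}; counting standard monomials gives mu = 6. Corank 1: A-series; mu = 6 gives A_6. Both have type A_6, hence right-equivalent.

Yes.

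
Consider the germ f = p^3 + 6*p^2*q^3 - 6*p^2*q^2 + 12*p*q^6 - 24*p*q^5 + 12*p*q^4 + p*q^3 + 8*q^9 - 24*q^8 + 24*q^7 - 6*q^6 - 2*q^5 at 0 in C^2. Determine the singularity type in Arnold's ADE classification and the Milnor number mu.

The Hessian of f at 0 is [[0, 0], [0, 0]] with rank 0, so corank 2. A Groebner basis of the Jacobian ideal J(f) in C{p,q} is {-p^2/4 + q^4 - q^3/12, p^3, p^2*q + p^2/12 + q^3/36, -p^2/2 + p*q^2 - q^3/6}; counting standard monomials gives mu = 7. Corank 2; j^3 = p^3 is a perfect cube, so E-series; the 4-jet and mu = 7 give E_7.

Type E_{7}, Milnor number mu = 7.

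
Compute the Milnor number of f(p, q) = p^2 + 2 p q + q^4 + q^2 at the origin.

The Hessian of f at 0 has rank 1. Corank 1: A-series; mu = 3 gives A_3.

3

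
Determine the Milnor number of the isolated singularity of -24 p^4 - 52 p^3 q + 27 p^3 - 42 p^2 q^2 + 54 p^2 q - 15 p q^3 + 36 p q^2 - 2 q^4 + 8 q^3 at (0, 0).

The Hessian of f at 0 has rank 0. Corank 2; j^3 = (3*p + 2*q)^3 is a perfect cube, so E-series; the 4-jet and mu = 7 give E_7.

7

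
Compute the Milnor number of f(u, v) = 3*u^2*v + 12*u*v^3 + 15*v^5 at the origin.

The Hessian of f at 0 has rank 0. Corank 2; j^3 = 3*u^2*v has shape L^2 M (L != M), so D-series; mu = 6 gives D_6.

6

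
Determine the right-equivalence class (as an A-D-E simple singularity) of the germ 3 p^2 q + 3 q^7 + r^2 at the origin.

The Hessian of f at 0 is [[0, 0, 0], [0, 0, 0], [0, 0, 2]] with rank 1, so corank 2. A Groebner basis of the Jacobian ideal J(f) in C{p,q,r} is {p^2/7 + q^6, p^3, p*q, r}; counting standard monomials gives mu = 8. Corank 2; j^3 = 3*p^2*q has shape L^2 M (L != M), so D-series; mu = 8 gives D_8.

D8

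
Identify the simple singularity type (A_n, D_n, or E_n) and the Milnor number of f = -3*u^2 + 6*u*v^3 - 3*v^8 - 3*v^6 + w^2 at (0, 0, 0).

The Hessian of f at 0 is [[-6, 0, 0], [0, 0, 0], [0, 0, 2]] with rank 2, so corank 1. A Groebner basis of the Jacobian ideal J(f) in C{u,v,w} is {u^3, u^2*v, -u + v^3, w}; counting standard monomials gives mu = 7. Corank 1: A-series; mu = 7 gives A_7.

Type A_7, Milnor number mu = 7.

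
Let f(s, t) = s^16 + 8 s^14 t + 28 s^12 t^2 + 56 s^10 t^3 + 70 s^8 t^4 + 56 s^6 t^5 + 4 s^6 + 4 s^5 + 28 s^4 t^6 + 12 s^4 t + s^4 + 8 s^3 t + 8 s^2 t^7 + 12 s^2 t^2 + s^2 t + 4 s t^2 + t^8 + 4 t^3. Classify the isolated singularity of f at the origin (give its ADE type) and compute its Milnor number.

Type D9, Milnor number mu = 9.

The Hessian of f at 0 has rank 0. Corank 2; j^3 = t*(s + 2*t)^2 has shape L^2 M (L != M), so D-series; mu = 9 gives D_9.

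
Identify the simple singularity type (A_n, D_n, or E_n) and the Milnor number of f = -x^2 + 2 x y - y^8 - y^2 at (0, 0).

The Hessian of f at 0 has rank 1. Corank 1: A-series; mu = 7 gives A_7.

Type A_{7}, Milnor number mu = 7.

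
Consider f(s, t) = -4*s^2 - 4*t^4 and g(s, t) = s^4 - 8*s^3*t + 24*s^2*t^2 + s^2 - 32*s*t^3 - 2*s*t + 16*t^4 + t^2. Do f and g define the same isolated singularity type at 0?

The Hessian of f at 0 is [[-8, 0], [0, 0]] with rank 1, so corank 1. A Groebner basis of the Jacobian ideal J(f) in C{s,t} is {t^3, s}; counting standard monomials gives mu = 3. Corank 1: A-series; mu = 3 gives A_3. The Hessian of g at 0 is [[2, -2], [-2, 2]] with rank 1, so corank 1. A Groebner basis of the Jacobian ideal J(g) in C{s,t} is {t^3, s - t}; counting standard monomials gives mu = 3. Corank 1: A-series; mu = 3 gives A_3. Both have type A_3, hence right-equivalent.

Yes.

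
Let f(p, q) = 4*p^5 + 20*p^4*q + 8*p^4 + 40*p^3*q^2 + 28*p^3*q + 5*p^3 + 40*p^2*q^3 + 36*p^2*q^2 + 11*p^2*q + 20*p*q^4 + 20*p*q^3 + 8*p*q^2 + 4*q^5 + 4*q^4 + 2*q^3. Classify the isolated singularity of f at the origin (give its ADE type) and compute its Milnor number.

Type D_{4}, Milnor number mu = 4.

The Hessian of f at 0 has rank 0. Corank 2; j^3 = (p + q)*(5*p^2 + 6*p*q + 2*q^2) splits into three distinct lines over C (the quadratic factor has nonzero discriminant), so D_4.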